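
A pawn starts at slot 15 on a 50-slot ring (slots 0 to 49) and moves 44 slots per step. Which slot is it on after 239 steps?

239·44 = 10516.
10516 − 210·50 = 16, so 10516 ≡ 16 (mod 50).
(15 + 16) mod 50 = 31.

31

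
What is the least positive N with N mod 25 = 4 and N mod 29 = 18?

Since 29·19 ≡ 1 (mod 25), take x = 18 + 29·((4−18)·19 mod 25) = 18 + 29·9 = 279.
Check: 279 mod 25 = 4, 279 mod 29 = 18.

279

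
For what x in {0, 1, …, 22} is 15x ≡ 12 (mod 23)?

The inverse of 15 mod 23 is 20 (since 15·20 = 300 ≡ 1).
Multiplying both sides by 20: x ≡ 20·12 = 240 ≡ 10 (mod 23).

10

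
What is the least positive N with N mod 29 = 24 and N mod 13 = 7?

111

x ≡ 7 (mod 13) gives x ∈ {7, 20, 33, 46, 59, 72, 85, 98, …}.
The first of these with x mod 29 = 24 is 111.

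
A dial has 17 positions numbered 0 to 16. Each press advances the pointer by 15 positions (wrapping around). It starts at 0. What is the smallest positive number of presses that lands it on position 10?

12

15⁻¹ ≡ 8 (mod 17) because 15·8 = 120 = 7·17 + 1.
So x ≡ 8·10 = 80 ≡ 12 (mod 17).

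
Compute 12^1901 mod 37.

33

Successive squares of 12 mod 37: 12^1≡12, 12^2≡33, 12^4≡16, 12^8≡34, 12^16≡9, 12^32≡7, 12^64≡12, 12^128≡33, 12^256≡16, 12^512≡34, 12^1024≡9.
Since 1901 = 1 + 4 + 8 + 32 + 64 + 256 + 512 + 1024 in binary, 12^1901 ≡ 12·16·34·7·12·16·34·9 ≡ 33 (mod 37).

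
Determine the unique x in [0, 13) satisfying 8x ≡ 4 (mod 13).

8⁻¹ ≡ 5 (mod 13) because 8·5 = 40 = 3·13 + 1.
So x ≡ 5·4 = 20 ≡ 7 (mod 13).

7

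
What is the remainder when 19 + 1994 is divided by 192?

1994 mod 192 = 74 (since 10·192 = 1920).
(19 + 74) mod 192 = 93.

93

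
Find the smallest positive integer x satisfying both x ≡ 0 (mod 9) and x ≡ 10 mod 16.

Since 16·4 ≡ 1 (mod 9), take x = 10 + 16·((0−10)·4 mod 9) = 10 + 16·5 = 90.
Check: 90 mod 9 = 0, 90 mod 16 = 10.

90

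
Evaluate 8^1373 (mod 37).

Square-and-reduce mod 37: 8^1≡8, 8^2≡27, 8^4≡26, 8^8≡10, 8^16≡26, 8^32≡10, 8^64≡26, 8^128≡10, 8^256≡26, 8^512≡10, 8^1024≡26.
1373 = 1 + 4 + 8 + 16 + 64 + 256 + 1024, so 8^1373 ≡ 8·26·10·26·26·26·26 ≡ 23 (mod 37).

23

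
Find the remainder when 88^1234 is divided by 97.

Successive squares of 88 mod 97: 88^1≡88, 88^2≡81, 88^4≡62, 88^8≡61, 88^16≡35, 88^32≡61, 88^64≡35, 88^128≡61, 88^256≡35, 88^512≡61, 88^1024≡35.
1234 = 2 + 16 + 64 + 128 + 1024, so 88^1234 ≡ 81·35·35·61·35 ≡ 91 (mod 97).

91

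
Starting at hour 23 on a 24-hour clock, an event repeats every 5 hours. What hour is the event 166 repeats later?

13

166·5 = 830.
830 mod 24 = 14 (since 34·24 = 816).
(23 + 14) mod 24 = 13.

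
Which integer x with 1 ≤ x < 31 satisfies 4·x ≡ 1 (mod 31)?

31 = 7·4 + 3
4 = 1·3 + 1
3 = 3·1 + 0
Back-substituting gives 4·8 ≡ 1 (mod 31).

8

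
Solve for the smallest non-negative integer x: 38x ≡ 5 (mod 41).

12

The inverse of 38 mod 41 is 27 (since 38·27 = 1026 ≡ 1).
So x ≡ 27·5 = 135 ≡ 12 (mod 41).
Check: 38·12 = 456 = 11·41 + 5.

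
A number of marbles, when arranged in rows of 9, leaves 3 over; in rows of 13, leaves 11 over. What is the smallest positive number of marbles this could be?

x ≡ 3 (mod 9) gives x ∈ {3, 12, 21, 30, 39, 48, 57, 66, …}.
The first of these with x mod 13 = 11 is 102.

102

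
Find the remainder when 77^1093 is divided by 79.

77

Successive squares of 77 mod 79: 77^1≡77, 77^2≡4, 77^4≡16, 77^8≡19, 77^16≡45, 77^32≡50, 77^64≡51, 77^128≡73, 77^256≡36, 77^512≡32, 77^1024≡76.
Since 1093 = 1 + 4 + 64 + 1024 in binary, 77^1093 ≡ 77·16·51·76 ≡ 77 (mod 79).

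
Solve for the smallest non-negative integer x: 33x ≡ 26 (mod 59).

58

33⁻¹ ≡ 34 (mod 59) because 33·34 = 1122 = 19·59 + 1.
So x ≡ 34·26 = 884 ≡ 58 (mod 59).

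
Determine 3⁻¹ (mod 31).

31 = 10·3 + 1
3 = 3·1 + 0
Back-substituting gives 3·21 ≡ 1 (mod 31).

21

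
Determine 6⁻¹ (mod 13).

6·11 = 66 = 5·13 + 1, so 6⁻¹ ≡ 11 (mod 13).

11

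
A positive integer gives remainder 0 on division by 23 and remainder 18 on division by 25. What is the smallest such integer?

368

Since 25·12 ≡ 1 (mod 23), take x = 18 + 25·((0−18)·12 mod 23) = 18 + 25·14 = 368.
Check: 368 mod 23 = 0, 368 mod 25 = 18.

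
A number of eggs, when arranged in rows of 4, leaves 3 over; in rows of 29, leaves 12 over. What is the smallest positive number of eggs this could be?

x ≡ 3 (mod 4) gives x ∈ {3, 7, 11, 15, 19, 23, 27, 31, …}.
The first of these with x mod 29 = 12 is 99.

99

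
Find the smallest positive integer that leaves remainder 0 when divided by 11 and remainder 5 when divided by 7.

x ≡ 5 (mod 7) gives x ∈ {5, 12, 19, 26, 33}.
The first of these with x mod 11 = 0 is 33.

33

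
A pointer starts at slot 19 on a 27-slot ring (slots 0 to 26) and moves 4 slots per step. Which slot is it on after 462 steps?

462·4 = 1848.
1848 − 68·27 = 12, so 1848 ≡ 12 (mod 27).
(19 + 12) mod 27 = 4.

4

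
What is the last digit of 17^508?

1

The units digit of 17^n cycles with period 4: 7, 9, 3, 1, …
508 leaves remainder 0 on division by 4, so 17^508 ends in 1.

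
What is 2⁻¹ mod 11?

2·6 = 12 = 1·11 + 1, so 2⁻¹ ≡ 6 (mod 11).

6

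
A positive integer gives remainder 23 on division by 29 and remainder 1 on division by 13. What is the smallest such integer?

x ≡ 1 (mod 13) gives x ∈ {1, 14, 27, 40, 53, 66, 79, 92, …}.
The first of these with x mod 29 = 23 is 313.

313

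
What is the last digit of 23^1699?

Powers of 3 mod 10 repeat with period 4: 3, 9, 7, 1.
1699 leaves remainder 3 on division by 4, so 23^1699 ends in 7.

7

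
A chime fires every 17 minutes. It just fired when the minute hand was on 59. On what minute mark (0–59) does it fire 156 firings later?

11

156·17 = 2652.
2652 mod 60 = 12 (since 44·60 = 2640).
(59 + 12) mod 60 = 11.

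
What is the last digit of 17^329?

The units digit of 17^n cycles with period 4: 7, 9, 3, 1, …
329 leaves remainder 1 on division by 4, so 17^329 ends in 7.

7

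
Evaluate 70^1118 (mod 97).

33

Successive squares of 70 mod 97: 70^1≡70, 70^2≡50, 70^4≡75, 70^8≡96, 70^16≡1, 70^32≡1, 70^64≡1, 70^128≡1, 70^256≡1, 70^512≡1, 70^1024≡1.
1118 = 2 + 4 + 8 + 16 + 64 + 1024, so 70^1118 ≡ 50·75·96·1·1·1 ≡ 33 (mod 97).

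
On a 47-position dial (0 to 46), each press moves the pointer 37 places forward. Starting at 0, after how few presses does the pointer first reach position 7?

4

The inverse of 37 mod 47 is 14 (since 37·14 = 518 ≡ 1).
So x ≡ 14·7 = 98 ≡ 4 (mod 47).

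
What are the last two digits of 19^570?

By repeated squaring mod 100: 19^1≡19, 19^2≡61, 19^4≡21, 19^8≡41, 19^16≡81, 19^32≡61, 19^64≡21, 19^128≡41, 19^256≡81, 19^512≡61.
570 = 2 + 8 + 16 + 32 + 512, so 19^570 ≡ 61·41·81·61·61 ≡ 1 (mod 100).

01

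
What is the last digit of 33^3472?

1

The units digit of 33^n cycles with period 4: 3, 9, 7, 1, …
3472 mod 4 = 0, so the last digit matches 3^4 = 1.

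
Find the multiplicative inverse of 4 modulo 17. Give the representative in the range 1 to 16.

4·13 = 52 = 3·17 + 1, so 4⁻¹ ≡ 13 (mod 17).

13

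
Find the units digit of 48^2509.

Powers of 8 mod 10 repeat with period 4: 8, 4, 2, 6.
2509 mod 4 = 1, so the last digit matches 8^1 = 8.

8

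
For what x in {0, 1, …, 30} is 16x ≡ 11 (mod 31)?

22

The inverse of 16 mod 31 is 2 (since 16·2 = 32 ≡ 1).
Multiplying both sides by 2: x ≡ 2·11 = 22 ≡ 22 (mod 31).
Check: 16·22 = 352 = 11·31 + 11.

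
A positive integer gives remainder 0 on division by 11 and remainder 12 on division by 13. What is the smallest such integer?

77

Since 13·6 ≡ 1 (mod 11), take x = 12 + 13·((0−12)·6 mod 11) = 12 + 13·5 = 77.
Check: 77 mod 11 = 0, 77 mod 13 = 12.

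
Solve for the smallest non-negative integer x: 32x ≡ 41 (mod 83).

32⁻¹ ≡ 13 (mod 83) because 32·13 = 416 = 5·83 + 1.
Multiplying both sides by 13: x ≡ 13·41 = 533 ≡ 35 (mod 83).

35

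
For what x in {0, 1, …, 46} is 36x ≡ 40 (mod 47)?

22

36⁻¹ ≡ 17 (mod 47) because 36·17 = 612 = 13·47 + 1.
Multiplying both sides by 17: x ≡ 17·40 = 680 ≡ 22 (mod 47).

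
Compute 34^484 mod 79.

Square-and-reduce mod 79: 34^1≡34, 34^2≡50, 34^4≡51, 34^8≡73, 34^16≡36, 34^32≡32, 34^64≡76, 34^128≡9, 34^256≡2.
Since 484 = 4 + 32 + 64 + 128 + 256 in binary, 34^484 ≡ 51·32·76·9·2 ≡ 36 (mod 79).

36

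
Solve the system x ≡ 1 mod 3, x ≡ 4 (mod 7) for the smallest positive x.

4

Since 7·1 ≡ 1 (mod 3), take x = 4 + 7·((1−4)·1 mod 3) = 4 + 7·0 = 4.
Check: 4 mod 3 = 1, 4 mod 7 = 4.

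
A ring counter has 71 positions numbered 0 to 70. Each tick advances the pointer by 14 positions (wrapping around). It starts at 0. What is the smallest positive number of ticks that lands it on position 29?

68

14⁻¹ ≡ 66 (mod 71) because 14·66 = 924 = 13·71 + 1.
So x ≡ 66·29 = 1914 ≡ 68 (mod 71).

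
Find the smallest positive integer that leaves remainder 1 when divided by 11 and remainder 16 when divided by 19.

Since 19·7 ≡ 1 (mod 11), take x = 16 + 19·((1−16)·7 mod 11) = 16 + 19·5 = 111.
Check: 111 mod 11 = 1, 111 mod 19 = 16.

111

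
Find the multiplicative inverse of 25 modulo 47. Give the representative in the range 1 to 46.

25·32 = 800 = 17·47 + 1, so 25⁻¹ ≡ 32 (mod 47).

32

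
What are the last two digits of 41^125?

Successive squares of 41 mod 100: 41^1≡41, 41^2≡81, 41^4≡61, 41^8≡21, 41^16≡41, 41^32≡81, 41^64≡61.
Since 125 = 1 + 4 + 8 + 16 + 32 + 64 in binary, 41^125 ≡ 41·61·21·41·81·61 ≡ 1 (mod 100).

01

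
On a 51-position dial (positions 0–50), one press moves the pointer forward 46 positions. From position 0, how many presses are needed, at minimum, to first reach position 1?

46·10 = 460 = 9·51 + 1, so 46⁻¹ ≡ 10 (mod 51).

10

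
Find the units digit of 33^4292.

Last digits of 3^n: 3, 9, 7, 1 (period 4).
4292 leaves remainder 0 on division by 4, so 33^4292 ends in 1.

1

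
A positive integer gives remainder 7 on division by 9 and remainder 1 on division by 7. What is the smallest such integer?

43

Since 7·4 ≡ 1 (mod 9), take x = 1 + 7·((7−1)·4 mod 9) = 1 + 7·6 = 43.
Check: 43 mod 9 = 7, 43 mod 7 = 1.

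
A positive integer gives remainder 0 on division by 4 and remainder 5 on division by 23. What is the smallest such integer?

28

Since 23·3 ≡ 1 (mod 4), take x = 5 + 23·((0−5)·3 mod 4) = 5 + 23·1 = 28.
Check: 28 mod 4 = 0, 28 mod 23 = 5.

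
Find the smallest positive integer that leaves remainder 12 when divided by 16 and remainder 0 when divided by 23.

x ≡ 12 (mod 16) gives x ∈ {12, 28, 44, 60, 76, 92}.
The first of these with x mod 23 = 0 is 92.

92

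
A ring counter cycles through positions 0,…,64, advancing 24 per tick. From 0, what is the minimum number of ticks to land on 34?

61

24⁻¹ ≡ 19 (mod 65) because 24·19 = 456 = 7·65 + 1.
Multiplying both sides by 19: x ≡ 19·34 = 646 ≡ 61 (mod 65).
Check: 24·61 = 1464 = 22·65 + 34.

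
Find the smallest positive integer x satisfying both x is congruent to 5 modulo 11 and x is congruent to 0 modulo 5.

x ≡ 0 (mod 5) gives x ∈ {0, 5}.
The first of these with x mod 11 = 5 is 5.

5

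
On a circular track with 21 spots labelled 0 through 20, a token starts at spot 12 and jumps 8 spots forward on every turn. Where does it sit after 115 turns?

8

115·8 = 920.
920 mod 21 = 17 (since 43·21 = 903).
(12 + 17) mod 21 = 8.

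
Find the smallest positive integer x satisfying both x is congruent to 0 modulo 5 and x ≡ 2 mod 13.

15

Since 13·2 ≡ 1 (mod 5), take x = 2 + 13·((0−2)·2 mod 5) = 2 + 13·1 = 15.
Check: 15 mod 5 = 0, 15 mod 13 = 2.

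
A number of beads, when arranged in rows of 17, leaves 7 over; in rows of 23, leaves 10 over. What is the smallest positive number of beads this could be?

Since 23·3 ≡ 1 (mod 17), take x = 10 + 23·((7−10)·3 mod 17) = 10 + 23·8 = 194.
Check: 194 mod 17 = 7, 194 mod 23 = 10.

194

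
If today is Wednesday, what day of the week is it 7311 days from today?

Saturday

Dividing 7311 by 7 gives quotient 1044 and remainder 3.
Wednesday + 3 days → Saturday.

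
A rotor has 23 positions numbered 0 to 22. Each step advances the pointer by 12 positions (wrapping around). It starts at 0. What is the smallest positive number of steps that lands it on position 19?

12⁻¹ ≡ 2 (mod 23) because 12·2 = 24 = 1·23 + 1.
So x ≡ 2·19 = 38 ≡ 15 (mod 23).

15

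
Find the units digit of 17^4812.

1

Last digits of 7^n: 7, 9, 3, 1 (period 4).
4812 mod 4 = 0, so the last digit matches 7^4 = 1.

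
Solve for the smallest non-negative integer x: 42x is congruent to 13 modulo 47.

35

The inverse of 42 mod 47 is 28 (since 42·28 = 1176 ≡ 1).
Multiplying both sides by 28: x ≡ 28·13 = 364 ≡ 35 (mod 47).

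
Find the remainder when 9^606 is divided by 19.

Square-and-reduce mod 19: 9^1≡9, 9^2≡5, 9^4≡6, 9^8≡17, 9^16≡4, 9^32≡16, 9^64≡9, 9^128≡5, 9^256≡6, 9^512≡17.
606 = 2 + 4 + 8 + 16 + 64 + 512, so 9^606 ≡ 5·6·17·4·9·17 ≡ 7 (mod 19).

7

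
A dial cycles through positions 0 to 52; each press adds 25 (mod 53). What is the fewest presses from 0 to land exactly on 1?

25·17 = 425 = 8·53 + 1, so 25⁻¹ ≡ 17 (mod 53).

17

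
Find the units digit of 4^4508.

The units digit of 4^n cycles with period 2: 4, 6, …
4508 leaves remainder 0 on division by 2, so 4^4508 ends in 6.

6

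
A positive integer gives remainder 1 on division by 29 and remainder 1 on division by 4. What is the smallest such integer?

Since 4·22 ≡ 1 (mod 29), take x = 1 + 4·((1−1)·22 mod 29) = 1 + 4·0 = 1.
Check: 1 mod 29 = 1, 1 mod 4 = 1.

1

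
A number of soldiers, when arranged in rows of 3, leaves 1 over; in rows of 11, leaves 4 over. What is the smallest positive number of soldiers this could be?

4

Since 11·2 ≡ 1 (mod 3), take x = 4 + 11·((1−4)·2 mod 3) = 4 + 11·0 = 4.
Check: 4 mod 3 = 1, 4 mod 11 = 4.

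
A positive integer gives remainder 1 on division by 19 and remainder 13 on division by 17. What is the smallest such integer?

115

Since 17·9 ≡ 1 (mod 19), take x = 13 + 17·((1−13)·9 mod 19) = 13 + 17·6 = 115.
Check: 115 mod 19 = 1, 115 mod 17 = 13.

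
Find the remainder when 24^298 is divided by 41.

20

Successive squares of 24 mod 41: 24^1≡24, 24^2≡2, 24^4≡4, 24^8≡16, 24^16≡10, 24^32≡18, 24^64≡37, 24^128≡16, 24^256≡10.
Since 298 = 2 + 8 + 32 + 256 in binary, 24^298 ≡ 2·16·18·10 ≡ 20 (mod 41).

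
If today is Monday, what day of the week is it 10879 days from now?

10879 = 1554·7 + 1, so 10879 mod 7 = 1.
Monday + 1 day → Tuesday.

Tuesday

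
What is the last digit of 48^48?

6

Last digits of 8^n: 8, 4, 2, 6 (period 4).
48 mod 4 = 0, so the last digit matches 8^4 = 6.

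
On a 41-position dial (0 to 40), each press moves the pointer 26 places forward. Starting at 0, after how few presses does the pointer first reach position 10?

The inverse of 26 mod 41 is 30 (since 26·30 = 780 ≡ 1).
So x ≡ 30·10 = 300 ≡ 13 (mod 41).
Check: 26·13 = 338 = 8·41 + 10.

13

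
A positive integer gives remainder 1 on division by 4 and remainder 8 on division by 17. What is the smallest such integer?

25

x ≡ 1 (mod 4) gives x ∈ {1, 5, 9, 13, 17, 21, 25}.
The first of these with x mod 17 = 8 is 25.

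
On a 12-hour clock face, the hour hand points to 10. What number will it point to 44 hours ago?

2

44 − 3·12 = 8, so 44 ≡ 8 (mod 12).
10 − 8 → 2 on a 12-hour dial.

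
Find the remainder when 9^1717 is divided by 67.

9

Square-and-reduce mod 67: 9^1≡9, 9^2≡14, 9^4≡62, 9^8≡25, 9^16≡22, 9^32≡15, 9^64≡24, 9^128≡40, 9^256≡59, 9^512≡64, 9^1024≡9.
Since 1717 = 1 + 4 + 16 + 32 + 128 + 512 + 1024 in binary, 9^1717 ≡ 9·62·22·15·40·64·9 ≡ 9 (mod 67).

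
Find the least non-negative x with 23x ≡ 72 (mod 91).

15

23⁻¹ ≡ 4 (mod 91) because 23·4 = 92 = 1·91 + 1.
Multiplying both sides by 4: x ≡ 4·72 = 288 ≡ 15 (mod 91).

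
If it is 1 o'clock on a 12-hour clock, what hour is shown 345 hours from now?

10

Dividing 345 by 12 gives quotient 28 and remainder 9.
1 + 9 → 10 on a 12-hour dial.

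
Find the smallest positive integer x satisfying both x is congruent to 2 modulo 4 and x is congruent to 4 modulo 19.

42

x ≡ 2 (mod 4) gives x ∈ {2, 6, 10, 14, 18, 22, 26, 30, …}.
The first of these with x mod 19 = 4 is 42.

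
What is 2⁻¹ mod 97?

97 = 48·2 + 1
2 = 2·1 + 0
Back-substituting gives 2·49 ≡ 1 (mod 97).

49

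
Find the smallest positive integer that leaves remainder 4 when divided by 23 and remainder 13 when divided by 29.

303

x ≡ 4 (mod 23) gives x ∈ {4, 27, 50, 73, 96, 119, 142, 165, …}.
The first of these with x mod 29 = 13 is 303.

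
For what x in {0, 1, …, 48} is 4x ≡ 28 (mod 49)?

The inverse of 4 mod 49 is 37 (since 4·37 = 148 ≡ 1).
Multiplying both sides by 37: x ≡ 37·28 = 1036 ≡ 7 (mod 49).
Check: 4·7 = 28 = 0·49 + 28.

7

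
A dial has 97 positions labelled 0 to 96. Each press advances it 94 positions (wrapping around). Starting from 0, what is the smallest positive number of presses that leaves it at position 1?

32

94·32 = 3008 = 31·97 + 1, so 94⁻¹ ≡ 32 (mod 97).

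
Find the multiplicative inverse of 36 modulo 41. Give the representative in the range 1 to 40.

8

36·8 = 288 = 7·41 + 1, so 36⁻¹ ≡ 8 (mod 41).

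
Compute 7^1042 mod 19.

Successive squares of 7 mod 19: 7^1≡7, 7^2≡11, 7^4≡7, 7^8≡11, 7^16≡7, 7^32≡11, 7^64≡7, 7^128≡11, 7^256≡7, 7^512≡11, 7^1024≡7.
1042 = 2 + 16 + 1024, so 7^1042 ≡ 11·7·7 ≡ 7 (mod 19).

7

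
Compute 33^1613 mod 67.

16

By repeated squaring mod 67: 33^1≡33, 33^2≡17, 33^4≡21, 33^8≡39, 33^16≡47, 33^32≡65, 33^64≡4, 33^128≡16, 33^256≡55, 33^512≡10, 33^1024≡33.
1613 = 1 + 4 + 8 + 64 + 512 + 1024, so 33^1613 ≡ 33·21·39·4·10·33 ≡ 16 (mod 67).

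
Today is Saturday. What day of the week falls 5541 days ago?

Tuesday

5541 = 791·7 + 4, so 5541 mod 7 = 4.
Saturday − 4 days → Tuesday.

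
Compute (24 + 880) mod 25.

4

Dividing 880 by 25 gives quotient 35 and remainder 5.
(24 + 5) mod 25 = 4.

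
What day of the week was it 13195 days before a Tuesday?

13195 − 1885·7 = 0, so 13195 ≡ 0 (mod 7).
Tuesday − 0 days → Tuesday.

Tuesday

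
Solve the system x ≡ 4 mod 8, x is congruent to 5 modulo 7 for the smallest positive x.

12

Since 7·7 ≡ 1 (mod 8), take x = 5 + 7·((4−5)·7 mod 8) = 5 + 7·1 = 12.
Check: 12 mod 8 = 4, 12 mod 7 = 5.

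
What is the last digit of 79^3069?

Last digits of 9^n: 9, 1 (period 2).
3069 leaves remainder 1 on division by 2, so 79^3069 ends in 9.

9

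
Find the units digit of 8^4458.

Powers of 8 mod 10 repeat with period 4: 8, 4, 2, 6.
4458 leaves remainder 2 on division by 4, so 8^4458 ends in 4.

4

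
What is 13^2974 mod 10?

Last digits of 3^n: 3, 9, 7, 1 (period 4).
2974 mod 4 = 2, so the last digit matches 3^2 = 9.

9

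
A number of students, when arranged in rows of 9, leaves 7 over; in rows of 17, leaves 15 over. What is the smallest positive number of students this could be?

Since 17·8 ≡ 1 (mod 9), take x = 15 + 17·((7−15)·8 mod 9) = 15 + 17·8 = 151.
Check: 151 mod 9 = 7, 151 mod 17 = 15.

151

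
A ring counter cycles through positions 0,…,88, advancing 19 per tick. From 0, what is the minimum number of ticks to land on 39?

77

19⁻¹ ≡ 75 (mod 89) because 19·75 = 1425 = 16·89 + 1.
Multiplying both sides by 75: x ≡ 75·39 = 2925 ≡ 77 (mod 89).
Check: 19·77 = 1463 = 16·89 + 39.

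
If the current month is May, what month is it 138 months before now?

138 − 11·12 = 6, so 138 ≡ 6 (mod 12).
May − 6 months → November.

November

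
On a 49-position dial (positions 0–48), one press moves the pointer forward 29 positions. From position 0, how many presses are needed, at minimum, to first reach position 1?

49 = 1·29 + 20
29 = 1·20 + 9
20 = 2·9 + 2
9 = 4·2 + 1
2 = 2·1 + 0
Back-substituting gives 29·22 ≡ 1 (mod 49).

22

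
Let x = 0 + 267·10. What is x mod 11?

8

267·10 = 2670.
Dividing 2670 by 11 gives quotient 242 and remainder 8.
(0 + 8) mod 11 = 8.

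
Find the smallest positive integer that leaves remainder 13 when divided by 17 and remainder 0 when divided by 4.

x ≡ 0 (mod 4) gives x ∈ {0, 4, 8, 12, 16, 20, 24, 28, …}.
The first of these with x mod 17 = 13 is 64.

64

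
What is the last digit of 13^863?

7

Powers of 3 mod 10 repeat with period 4: 3, 9, 7, 1.
863 leaves remainder 3 on division by 4, so 13^863 ends in 7.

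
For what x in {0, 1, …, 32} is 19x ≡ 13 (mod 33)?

25

19⁻¹ ≡ 7 (mod 33) because 19·7 = 133 = 4·33 + 1.
Multiplying both sides by 7: x ≡ 7·13 = 91 ≡ 25 (mod 33).
Check: 19·25 = 475 = 14·33 + 13.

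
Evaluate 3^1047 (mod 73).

Successive squares of 3 mod 73: 3^1≡3, 3^2≡9, 3^4≡8, 3^8≡64, 3^16≡8, 3^32≡64, 3^64≡8, 3^128≡64, 3^256≡8, 3^512≡64, 3^1024≡8.
Since 1047 = 1 + 2 + 4 + 16 + 1024 in binary, 3^1047 ≡ 3·9·8·8·8 ≡ 27 (mod 73).

27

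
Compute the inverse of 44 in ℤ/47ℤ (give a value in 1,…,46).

47 = 1·44 + 3
44 = 14·3 + 2
3 = 1·2 + 1
2 = 2·1 + 0
Back-substituting gives 44·31 ≡ 1 (mod 47).

31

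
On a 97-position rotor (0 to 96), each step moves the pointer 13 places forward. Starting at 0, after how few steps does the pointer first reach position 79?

The inverse of 13 mod 97 is 15 (since 13·15 = 195 ≡ 1).
So x ≡ 15·79 = 1185 ≡ 21 (mod 97).
Check: 13·21 = 273 = 2·97 + 79.

21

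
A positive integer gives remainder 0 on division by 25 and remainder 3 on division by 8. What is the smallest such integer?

75

x ≡ 3 (mod 8) gives x ∈ {3, 11, 19, 27, 35, 43, 51, 59, …}.
The first of these with x mod 25 = 0 is 75.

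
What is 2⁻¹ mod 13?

2·7 = 14 = 1·13 + 1, so 2⁻¹ ≡ 7 (mod 13).

7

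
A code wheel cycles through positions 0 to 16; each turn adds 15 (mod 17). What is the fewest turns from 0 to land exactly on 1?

17 = 1·15 + 2
15 = 7·2 + 1
2 = 2·1 + 0
Back-substituting gives 15·8 ≡ 1 (mod 17).

8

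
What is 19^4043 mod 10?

9

The units digit of 19^n cycles with period 2: 9, 1, …
4043 mod 2 = 1, so the last digit matches 9^1 = 9.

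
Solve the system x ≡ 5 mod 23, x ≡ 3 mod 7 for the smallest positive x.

143

x ≡ 3 (mod 7) gives x ∈ {3, 10, 17, 24, 31, 38, 45, 52, …}.
The first of these with x mod 23 = 5 is 143.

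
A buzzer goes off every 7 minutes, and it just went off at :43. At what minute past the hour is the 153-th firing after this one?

34

153·7 = 1071.
Dividing 1071 by 60 gives quotient 17 and remainder 51.
(43 + 51) mod 60 = 34.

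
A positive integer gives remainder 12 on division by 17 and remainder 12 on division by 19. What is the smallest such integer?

Since 19·9 ≡ 1 (mod 17), take x = 12 + 19·((12−12)·9 mod 17) = 12 + 19·0 = 12.
Check: 12 mod 17 = 12, 12 mod 19 = 12.

12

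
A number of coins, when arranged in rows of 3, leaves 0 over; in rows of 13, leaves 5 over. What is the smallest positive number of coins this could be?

x ≡ 0 (mod 3) gives x ∈ {0, 3, 6, 9, 12, 15, 18}.
The first of these with x mod 13 = 5 is 18.

18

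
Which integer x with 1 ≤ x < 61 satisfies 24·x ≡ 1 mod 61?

28

61 = 2·24 + 13
24 = 1·13 + 11
13 = 1·11 + 2
11 = 5·2 + 1
2 = 2·1 + 0
Back-substituting gives 24·28 ≡ 1 (mod 61).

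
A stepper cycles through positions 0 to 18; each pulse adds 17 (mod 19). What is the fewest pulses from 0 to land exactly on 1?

17·9 = 153 = 8·19 + 1, so 17⁻¹ ≡ 9 (mod 19).

9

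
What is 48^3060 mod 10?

6

Powers of 8 mod 10 repeat with period 4: 8, 4, 2, 6.
3060 mod 4 = 0, so the last digit matches 8^4 = 6.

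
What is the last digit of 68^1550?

The units digit of 68^n cycles with period 4: 8, 4, 2, 6, …
1550 mod 4 = 2, so the last digit matches 8^2 = 4.

4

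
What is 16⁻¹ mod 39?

22

39 = 2·16 + 7
16 = 2·7 + 2
7 = 3·2 + 1
2 = 2·1 + 0
Back-substituting gives 16·22 ≡ 1 (mod 39).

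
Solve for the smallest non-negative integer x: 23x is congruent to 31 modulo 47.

The inverse of 23 mod 47 is 45 (since 23·45 = 1035 ≡ 1).
Multiplying both sides by 45: x ≡ 45·31 = 1395 ≡ 32 (mod 47).

32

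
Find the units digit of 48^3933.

Powers of 8 mod 10 repeat with period 4: 8, 4, 2, 6.
3933 leaves remainder 1 on division by 4, so 48^3933 ends in 8.

8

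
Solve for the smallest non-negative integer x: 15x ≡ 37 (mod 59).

15⁻¹ ≡ 4 (mod 59) because 15·4 = 60 = 1·59 + 1.
So x ≡ 4·37 = 148 ≡ 30 (mod 59).
Check: 15·30 = 450 = 7·59 + 37.

30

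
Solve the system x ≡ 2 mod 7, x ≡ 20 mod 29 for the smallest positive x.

x ≡ 2 (mod 7) gives x ∈ {2, 9, 16, 23, 30, 37, 44, 51, …}.
The first of these with x mod 29 = 20 is 107.

107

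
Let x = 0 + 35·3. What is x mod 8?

1

35·3 = 105.
Dividing 105 by 8 gives quotient 13 and remainder 1.
(0 + 1) mod 8 = 1.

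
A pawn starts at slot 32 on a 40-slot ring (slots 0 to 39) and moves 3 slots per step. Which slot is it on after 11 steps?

25

11·3 = 33.
33 − 0·40 = 33, so 33 ≡ 33 (mod 40).
(32 + 33) mod 40 = 25.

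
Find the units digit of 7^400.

1

The units digit of 7^n cycles with period 4: 7, 9, 3, 1, …
400 leaves remainder 0 on division by 4, so 7^400 ends in 1.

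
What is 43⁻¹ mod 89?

29

43·29 = 1247 = 14·89 + 1, so 43⁻¹ ≡ 29 (mod 89).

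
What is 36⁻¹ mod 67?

54

67 = 1·36 + 31
36 = 1·31 + 5
31 = 6·5 + 1
5 = 5·1 + 0
Back-substituting gives 36·54 ≡ 1 (mod 67).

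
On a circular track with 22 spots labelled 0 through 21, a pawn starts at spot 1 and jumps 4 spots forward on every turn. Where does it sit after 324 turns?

324·4 = 1296.
1296 = 58·22 + 20, so 1296 mod 22 = 20.
(1 + 20) mod 22 = 21.

21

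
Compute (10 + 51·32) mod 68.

10

51·32 = 1632.
1632 − 24·68 = 0, so 1632 ≡ 0 (mod 68).
(10 + 0) mod 68 = 10.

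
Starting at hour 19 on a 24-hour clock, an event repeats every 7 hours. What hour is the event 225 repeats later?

10

225·7 = 1575.
1575 mod 24 = 15 (since 65·24 = 1560).
(19 + 15) mod 24 = 10.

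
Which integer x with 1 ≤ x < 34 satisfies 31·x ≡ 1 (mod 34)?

31·11 = 341 = 10·34 + 1, so 31⁻¹ ≡ 11 (mod 34).

11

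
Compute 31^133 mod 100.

Successive squares of 31 mod 100: 31^1≡31, 31^2≡61, 31^4≡21, 31^8≡41, 31^16≡81, 31^32≡61, 31^64≡21, 31^128≡41.
Since 133 = 1 + 4 + 128 in binary, 31^133 ≡ 31·21·41 ≡ 91 (mod 100).

91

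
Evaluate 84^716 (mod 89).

8

By repeated squaring mod 89: 84^1≡84, 84^2≡25, 84^4≡2, 84^8≡4, 84^16≡16, 84^32≡78, 84^64≡32, 84^128≡45, 84^256≡67, 84^512≡39.
Since 716 = 4 + 8 + 64 + 128 + 512 in binary, 84^716 ≡ 2·4·32·45·39 ≡ 8 (mod 89).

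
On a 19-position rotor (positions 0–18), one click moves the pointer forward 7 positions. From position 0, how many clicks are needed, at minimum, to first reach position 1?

11

7·11 = 77 = 4·19 + 1, so 7⁻¹ ≡ 11 (mod 19).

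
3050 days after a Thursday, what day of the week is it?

Tuesday

3050 mod 7 = 5 (since 435·7 = 3045).
Thursday + 5 days → Tuesday.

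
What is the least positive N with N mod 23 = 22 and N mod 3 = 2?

68

x ≡ 2 (mod 3) gives x ∈ {2, 5, 8, 11, 14, 17, 20, 23, …}.
The first of these with x mod 23 = 22 is 68.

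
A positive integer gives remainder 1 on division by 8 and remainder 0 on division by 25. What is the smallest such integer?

25

Since 25·1 ≡ 1 (mod 8), take x = 0 + 25·((1−0)·1 mod 8) = 0 + 25·1 = 25.
Check: 25 mod 8 = 1, 25 mod 25 = 0.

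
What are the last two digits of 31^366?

81

Square-and-reduce mod 100: 31^1≡31, 31^2≡61, 31^4≡21, 31^8≡41, 31^16≡81, 31^32≡61, 31^64≡21, 31^128≡41, 31^256≡81.
Since 366 = 2 + 4 + 8 + 32 + 64 + 256 in binary, 31^366 ≡ 61·21·41·61·21·81 ≡ 81 (mod 100).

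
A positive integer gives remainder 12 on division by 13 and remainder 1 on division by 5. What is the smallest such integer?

x ≡ 1 (mod 5) gives x ∈ {1, 6, 11, 16, 21, 26, 31, 36, …}.
The first of these with x mod 13 = 12 is 51.

51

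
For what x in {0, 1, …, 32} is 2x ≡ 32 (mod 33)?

The inverse of 2 mod 33 is 17 (since 2·17 = 34 ≡ 1).
So x ≡ 17·32 = 544 ≡ 16 (mod 33).
Check: 2·16 = 32 = 0·33 + 32.

16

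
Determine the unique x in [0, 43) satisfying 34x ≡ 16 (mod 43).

3

The inverse of 34 mod 43 is 19 (since 34·19 = 646 ≡ 1).
Multiplying both sides by 19: x ≡ 19·16 = 304 ≡ 3 (mod 43).
Check: 34·3 = 102 = 2·43 + 16.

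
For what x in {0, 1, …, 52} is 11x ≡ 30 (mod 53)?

The inverse of 11 mod 53 is 29 (since 11·29 = 319 ≡ 1).
So x ≡ 29·30 = 870 ≡ 22 (mod 53).

22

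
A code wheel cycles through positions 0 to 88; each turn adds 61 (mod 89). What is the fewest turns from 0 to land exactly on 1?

54

61·54 = 3294 = 37·89 + 1, so 61⁻¹ ≡ 54 (mod 89).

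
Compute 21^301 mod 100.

Successive squares of 21 mod 100: 21^1≡21, 21^2≡41, 21^4≡81, 21^8≡61, 21^16≡21, 21^32≡41, 21^64≡81, 21^128≡61, 21^256≡21.
Since 301 = 1 + 4 + 8 + 32 + 256 in binary, 21^301 ≡ 21·81·61·41·21 ≡ 21 (mod 100).

21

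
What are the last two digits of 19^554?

Successive squares of 19 mod 100: 19^1≡19, 19^2≡61, 19^4≡21, 19^8≡41, 19^16≡81, 19^32≡61, 19^64≡21, 19^128≡41, 19^256≡81, 19^512≡61.
Since 554 = 2 + 8 + 32 + 512 in binary, 19^554 ≡ 61·41·61·61 ≡ 21 (mod 100).

21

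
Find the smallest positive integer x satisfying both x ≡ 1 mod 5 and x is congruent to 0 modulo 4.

16

x ≡ 0 (mod 4) gives x ∈ {0, 4, 8, 12, 16}.
The first of these with x mod 5 = 1 is 16.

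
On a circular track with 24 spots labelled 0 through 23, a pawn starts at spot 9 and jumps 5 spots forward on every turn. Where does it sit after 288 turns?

9

288·5 = 1440.
1440 = 60·24 + 0, so 1440 mod 24 = 0.
(9 + 0) mod 24 = 9.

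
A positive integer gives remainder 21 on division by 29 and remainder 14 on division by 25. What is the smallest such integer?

514

x ≡ 14 (mod 25) gives x ∈ {14, 39, 64, 89, 114, 139, 164, 189, …}.
The first of these with x mod 29 = 21 is 514.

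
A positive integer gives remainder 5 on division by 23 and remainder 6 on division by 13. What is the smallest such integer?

x ≡ 6 (mod 13) gives x ∈ {6, 19, 32, 45, 58, 71, 84, 97}.
The first of these with x mod 23 = 5 is 97.

97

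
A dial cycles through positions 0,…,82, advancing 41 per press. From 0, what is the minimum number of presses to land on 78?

10

The inverse of 41 mod 83 is 81 (since 41·81 = 3321 ≡ 1).
So x ≡ 81·78 = 6318 ≡ 10 (mod 83).
Check: 41·10 = 410 = 4·83 + 78.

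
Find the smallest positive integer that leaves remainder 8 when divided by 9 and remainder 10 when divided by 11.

98

Since 11·5 ≡ 1 (mod 9), take x = 10 + 11·((8−10)·5 mod 9) = 10 + 11·8 = 98.
Check: 98 mod 9 = 8, 98 mod 11 = 10.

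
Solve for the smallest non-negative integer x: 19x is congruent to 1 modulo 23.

17

The inverse of 19 mod 23 is 17 (since 19·17 = 323 ≡ 1).
Multiplying both sides by 17: x ≡ 17·1 = 17 ≡ 17 (mod 23).
Check: 19·17 = 323 = 14·23 + 1.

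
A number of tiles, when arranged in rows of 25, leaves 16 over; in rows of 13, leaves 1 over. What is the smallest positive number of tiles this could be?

66

Since 13·2 ≡ 1 (mod 25), take x = 1 + 13·((16−1)·2 mod 25) = 1 + 13·5 = 66.
Check: 66 mod 25 = 16, 66 mod 13 = 1.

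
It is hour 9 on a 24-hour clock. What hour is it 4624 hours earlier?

4624 mod 24 = 16 (since 192·24 = 4608).
(9 − 16) mod 24 = 17.

17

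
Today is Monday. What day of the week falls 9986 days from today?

9986 = 1426·7 + 4, so 9986 mod 7 = 4.
Monday + 4 days → Friday.

Friday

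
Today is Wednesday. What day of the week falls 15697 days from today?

Saturday

Dividing 15697 by 7 gives quotient 2242 and remainder 3.
Wednesday + 3 days → Saturday.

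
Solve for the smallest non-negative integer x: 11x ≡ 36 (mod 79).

11⁻¹ ≡ 36 (mod 79) because 11·36 = 396 = 5·79 + 1.
Multiplying both sides by 36: x ≡ 36·36 = 1296 ≡ 32 (mod 79).

32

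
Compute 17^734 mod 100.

Square-and-reduce mod 100: 17^1≡17, 17^2≡89, 17^4≡21, 17^8≡41, 17^16≡81, 17^32≡61, 17^64≡21, 17^128≡41, 17^256≡81, 17^512≡61.
734 = 2 + 4 + 8 + 16 + 64 + 128 + 512, so 17^734 ≡ 89·21·41·81·21·41·61 ≡ 29 (mod 100).

29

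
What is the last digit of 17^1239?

Powers of 7 mod 10 repeat with period 4: 7, 9, 3, 1.
1239 leaves remainder 3 on division by 4, so 17^1239 ends in 3.

3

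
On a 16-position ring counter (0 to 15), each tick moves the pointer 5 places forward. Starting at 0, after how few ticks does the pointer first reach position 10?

The inverse of 5 mod 16 is 13 (since 5·13 = 65 ≡ 1).
Multiplying both sides by 13: x ≡ 13·10 = 130 ≡ 2 (mod 16).

2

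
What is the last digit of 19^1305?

The units digit of 19^n cycles with period 2: 9, 1, …
1305 leaves remainder 1 on division by 2, so 19^1305 ends in 9.

9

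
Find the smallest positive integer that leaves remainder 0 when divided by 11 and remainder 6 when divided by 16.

22

x ≡ 0 (mod 11) gives x ∈ {0, 11, 22}.
The first of these with x mod 16 = 6 is 22.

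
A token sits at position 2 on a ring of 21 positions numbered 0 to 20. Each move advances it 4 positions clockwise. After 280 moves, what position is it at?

280·4 = 1120.
1120 − 53·21 = 7, so 1120 ≡ 7 (mod 21).
(2 + 7) mod 21 = 9.

9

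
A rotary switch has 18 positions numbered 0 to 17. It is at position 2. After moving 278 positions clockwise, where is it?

10

Dividing 278 by 18 gives quotient 15 and remainder 8.
(2 + 8) mod 18 = 10.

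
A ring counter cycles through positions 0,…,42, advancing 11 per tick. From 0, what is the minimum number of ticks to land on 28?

26

11⁻¹ ≡ 4 (mod 43) because 11·4 = 44 = 1·43 + 1.
So x ≡ 4·28 = 112 ≡ 26 (mod 43).
Check: 11·26 = 286 = 6·43 + 28.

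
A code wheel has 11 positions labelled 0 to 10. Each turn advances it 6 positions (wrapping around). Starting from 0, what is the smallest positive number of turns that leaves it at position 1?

6·2 = 12 = 1·11 + 1, so 6⁻¹ ≡ 2 (mod 11).

2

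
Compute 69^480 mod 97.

Square-and-reduce mod 97: 69^1≡69, 69^2≡8, 69^4≡64, 69^8≡22, 69^16≡96, 69^32≡1, 69^64≡1, 69^128≡1, 69^256≡1.
Since 480 = 32 + 64 + 128 + 256 in binary, 69^480 ≡ 1·1·1·1 ≡ 1 (mod 97).

1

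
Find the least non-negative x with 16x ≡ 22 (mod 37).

16⁻¹ ≡ 7 (mod 37) because 16·7 = 112 = 3·37 + 1.
So x ≡ 7·22 = 154 ≡ 6 (mod 37).

6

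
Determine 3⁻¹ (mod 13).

9

13 = 4·3 + 1
3 = 3·1 + 0
Back-substituting gives 3·9 ≡ 1 (mod 13).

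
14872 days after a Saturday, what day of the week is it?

Wednesday

14872 − 2124·7 = 4, so 14872 ≡ 4 (mod 7).
Saturday + 4 days → Wednesday.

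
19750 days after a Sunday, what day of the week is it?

19750 = 2821·7 + 3, so 19750 mod 7 = 3.
Sunday + 3 days → Wednesday.

Wednesday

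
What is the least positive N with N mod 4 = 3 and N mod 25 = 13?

63

x ≡ 3 (mod 4) gives x ∈ {3, 7, 11, 15, 19, 23, 27, 31, …}.
The first of these with x mod 25 = 13 is 63.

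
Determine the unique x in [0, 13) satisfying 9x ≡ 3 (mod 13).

9⁻¹ ≡ 3 (mod 13) because 9·3 = 27 = 2·13 + 1.
So x ≡ 3·3 = 9 ≡ 9 (mod 13).

9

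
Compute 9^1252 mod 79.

4

By repeated squaring mod 79: 9^1≡9, 9^2≡2, 9^4≡4, 9^8≡16, 9^16≡19, 9^32≡45, 9^64≡50, 9^128≡51, 9^256≡73, 9^512≡36, 9^1024≡32.
1252 = 4 + 32 + 64 + 128 + 1024, so 9^1252 ≡ 4·45·50·51·32 ≡ 4 (mod 79).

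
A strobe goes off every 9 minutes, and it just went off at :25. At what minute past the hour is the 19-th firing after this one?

16

19·9 = 171.
171 = 2·60 + 51, so 171 mod 60 = 51.
(25 + 51) mod 60 = 16.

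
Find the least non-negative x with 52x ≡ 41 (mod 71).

52⁻¹ ≡ 56 (mod 71) because 52·56 = 2912 = 41·71 + 1.
Multiplying both sides by 56: x ≡ 56·41 = 2296 ≡ 24 (mod 71).

24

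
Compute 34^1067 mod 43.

12

Successive squares of 34 mod 43: 34^1≡34, 34^2≡38, 34^4≡25, 34^8≡23, 34^16≡13, 34^32≡40, 34^64≡9, 34^128≡38, 34^256≡25, 34^512≡23, 34^1024≡13.
1067 = 1 + 2 + 8 + 32 + 1024, so 34^1067 ≡ 34·38·23·40·13 ≡ 12 (mod 43).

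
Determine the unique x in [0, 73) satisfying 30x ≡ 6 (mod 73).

30⁻¹ ≡ 56 (mod 73) because 30·56 = 1680 = 23·73 + 1.
So x ≡ 56·6 = 336 ≡ 44 (mod 73).
Check: 30·44 = 1320 = 18·73 + 6.

44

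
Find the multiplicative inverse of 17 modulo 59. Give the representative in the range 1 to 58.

7

59 = 3·17 + 8
17 = 2·8 + 1
8 = 8·1 + 0
Back-substituting gives 17·7 ≡ 1 (mod 59).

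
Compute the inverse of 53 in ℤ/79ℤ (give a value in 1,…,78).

3

79 = 1·53 + 26
53 = 2·26 + 1
26 = 26·1 + 0
Back-substituting gives 53·3 ≡ 1 (mod 79).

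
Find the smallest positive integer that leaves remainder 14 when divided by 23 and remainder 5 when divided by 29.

x ≡ 14 (mod 23) gives x ∈ {14, 37, 60, 83, 106, 129, 152, 175, …}.
The first of these with x mod 29 = 5 is 382.

382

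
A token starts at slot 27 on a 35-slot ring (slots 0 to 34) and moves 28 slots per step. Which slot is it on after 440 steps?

27

440·28 = 12320.
12320 − 352·35 = 0, so 12320 ≡ 0 (mod 35).
(27 + 0) mod 35 = 27.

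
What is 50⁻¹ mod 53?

50·35 = 1750 = 33·53 + 1, so 50⁻¹ ≡ 35 (mod 53).

35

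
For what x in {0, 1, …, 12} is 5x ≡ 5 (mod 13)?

The inverse of 5 mod 13 is 8 (since 5·8 = 40 ≡ 1).
Multiplying both sides by 8: x ≡ 8·5 = 40 ≡ 1 (mod 13).

1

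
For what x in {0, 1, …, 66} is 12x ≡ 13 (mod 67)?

29

12⁻¹ ≡ 28 (mod 67) because 12·28 = 336 = 5·67 + 1.
So x ≡ 28·13 = 364 ≡ 29 (mod 67).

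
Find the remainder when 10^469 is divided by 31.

Square-and-reduce mod 31: 10^1≡10, 10^2≡7, 10^4≡18, 10^8≡14, 10^16≡10, 10^32≡7, 10^64≡18, 10^128≡14, 10^256≡10.
469 = 1 + 4 + 16 + 64 + 128 + 256, so 10^469 ≡ 10·18·10·18·14·10 ≡ 18 (mod 31).

18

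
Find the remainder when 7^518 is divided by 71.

Successive squares of 7 mod 71: 7^1≡7, 7^2≡49, 7^4≡58, 7^8≡27, 7^16≡19, 7^32≡6, 7^64≡36, 7^128≡18, 7^256≡40, 7^512≡38.
518 = 2 + 4 + 512, so 7^518 ≡ 49·58·38 ≡ 5 (mod 71).

5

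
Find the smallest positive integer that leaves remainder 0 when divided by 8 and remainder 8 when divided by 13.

Since 13·5 ≡ 1 (mod 8), take x = 8 + 13·((0−8)·5 mod 8) = 8 + 13·0 = 8.
Check: 8 mod 8 = 0, 8 mod 13 = 8.

8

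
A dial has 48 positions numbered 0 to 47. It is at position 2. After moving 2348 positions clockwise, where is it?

2348 − 48·48 = 44, so 2348 ≡ 44 (mod 48).
(2 + 44) mod 48 = 46.

46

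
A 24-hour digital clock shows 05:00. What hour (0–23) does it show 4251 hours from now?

Dividing 4251 by 24 gives quotient 177 and remainder 3.
(5 + 3) mod 24 = 8.

8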